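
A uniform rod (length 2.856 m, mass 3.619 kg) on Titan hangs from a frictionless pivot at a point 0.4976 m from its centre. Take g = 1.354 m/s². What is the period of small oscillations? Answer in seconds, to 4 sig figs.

7.371 s

For a physical pendulum T = 2π√(I/(mgd)), with d = 0.49760 m from pivot to centre of mass.
I_cm = mL²/12 = 3.619 × 2.856²/12 = 2.4599 kg·m²; I = I_cm + md² = 2.4599 + 3.619 × 0.49760² = 3.3560 kg·m².
T = 2π√(3.3560/(3.619 × 1.354 × 0.49760)) = 7.371 s.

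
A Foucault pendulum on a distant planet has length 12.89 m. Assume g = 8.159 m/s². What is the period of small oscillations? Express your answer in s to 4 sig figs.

T = 2π√(L/g) = 2π√(12.89/8.159) = 2π × 1.2569 = 7.897 s.

7.897 s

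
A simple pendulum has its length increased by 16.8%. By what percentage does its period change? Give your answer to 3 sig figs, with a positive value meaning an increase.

T ∝ √L, so T'/T = √(1.168) = 1.081.
Percentage change in T = (1.081 − 1) × 100% = 8.07%.

8.07%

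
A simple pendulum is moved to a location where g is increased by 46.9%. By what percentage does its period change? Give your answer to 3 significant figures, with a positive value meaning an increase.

T ∝ 1/√g, so T'/T = 1/√(1.469) = 0.8251.
Percentage change in T = (0.8251 − 1) × 100% = -17.5%.

-17.5%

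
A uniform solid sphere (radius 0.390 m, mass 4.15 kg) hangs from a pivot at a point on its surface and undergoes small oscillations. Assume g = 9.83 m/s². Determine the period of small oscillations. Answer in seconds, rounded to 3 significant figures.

1.48 s

I_cm = (2/5)mr² = 0.2525 kg·m². The pivot is at distance d = 0.390 m from the centre of mass.
By the parallel-axis theorem, I = I_cm + md² = 0.2525 + 0.6312 = 0.8837 kg·m².
T = 2π√(I/(mgd)) = 2π√(0.8837/(4.15 × 9.83 × 0.390)) = 1.48 s.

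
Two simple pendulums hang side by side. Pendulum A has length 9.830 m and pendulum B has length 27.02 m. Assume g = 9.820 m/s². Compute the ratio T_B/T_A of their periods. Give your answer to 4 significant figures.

T ∝ √L, so T_B/T_A = √(L_B/L_A) = √(27.02/9.830) = 1.658.

1.658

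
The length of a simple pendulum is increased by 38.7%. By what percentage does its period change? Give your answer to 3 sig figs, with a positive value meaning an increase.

T ∝ √L, so T'/T = √(1.387) = 1.178.
Percentage change in T = (1.178 − 1) × 100% = 17.8%.

17.8%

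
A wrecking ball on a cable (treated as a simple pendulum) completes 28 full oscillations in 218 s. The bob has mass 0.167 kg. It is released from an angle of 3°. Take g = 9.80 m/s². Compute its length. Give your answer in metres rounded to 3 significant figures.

T = 218/28 = 7.786 s.
From T = 2π√(L/g), L = gT²/(4π²) = 9.80 × 7.786²/(4π²) = 15.0 m.

15.0 m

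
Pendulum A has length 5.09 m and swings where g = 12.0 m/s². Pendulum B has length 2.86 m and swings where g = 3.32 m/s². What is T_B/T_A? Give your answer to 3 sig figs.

T = 2π√(L/g), so T_B/T_A = √((L_B/g_B)/(L_A/g_A)) = √((2.86/3.32)/(5.09/12.0)) = 1.43.

1.43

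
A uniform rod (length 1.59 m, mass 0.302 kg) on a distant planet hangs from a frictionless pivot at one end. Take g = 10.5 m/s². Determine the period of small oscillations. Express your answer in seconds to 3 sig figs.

2.00 s

For a physical pendulum T = 2π√(I/(mgd)), with d = 0.7950 m from pivot to centre of mass.
I_cm = mL²/12 = 0.302 × 1.59²/12 = 0.06362 kg·m²; I = I_cm + md² = 0.06362 + 0.302 × 0.7950² = 0.2545 kg·m².
T = 2π√(0.2545/(0.302 × 10.5 × 0.7950)) = 2.00 s.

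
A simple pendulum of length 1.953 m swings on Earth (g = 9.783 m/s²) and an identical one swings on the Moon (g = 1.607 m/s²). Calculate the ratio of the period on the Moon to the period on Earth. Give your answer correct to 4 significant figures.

T ∝ 1/√g, so T₂/T₁ = √(g₁/g₂) = √(9.783/1.607) = 2.467.

2.467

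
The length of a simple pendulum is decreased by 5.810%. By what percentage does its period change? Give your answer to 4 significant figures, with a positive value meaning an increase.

-2.948%

T ∝ √L, so T'/T = √(0.94190) = 0.97052.
Percentage change in T = (0.97052 − 1) × 100% = -2.948%.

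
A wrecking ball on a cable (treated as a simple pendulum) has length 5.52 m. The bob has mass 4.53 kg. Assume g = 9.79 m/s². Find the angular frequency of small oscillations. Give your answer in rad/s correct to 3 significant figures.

1.33 rad/s

ω = √(g/L) = √(9.79/5.52) = 1.33 rad/s.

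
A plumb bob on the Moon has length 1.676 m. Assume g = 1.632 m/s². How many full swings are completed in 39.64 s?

6

T = 2π√(L/g) = 2π√(1.676/1.632) = 6.3673 s.
Number of complete oscillations = ⌊39.64/6.3673⌋ = ⌊6.2255⌋ = 6.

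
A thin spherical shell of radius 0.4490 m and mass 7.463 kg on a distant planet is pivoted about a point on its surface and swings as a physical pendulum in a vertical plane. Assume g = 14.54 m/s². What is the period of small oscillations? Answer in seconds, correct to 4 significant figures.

I_cm = (2/3)mr² = 1.0030 kg·m². The pivot is at distance d = 0.4490 m from the centre of mass.
By the parallel-axis theorem, I = I_cm + md² = 1.0030 + 1.5045 = 2.5076 kg·m².
T = 2π√(I/(mgd)) = 2π√(2.5076/(7.463 × 14.54 × 0.4490)) = 1.425 s.

1.425 s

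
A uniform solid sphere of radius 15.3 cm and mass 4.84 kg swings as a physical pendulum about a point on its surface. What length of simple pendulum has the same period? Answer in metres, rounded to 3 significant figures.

0.214 m

The equivalent simple-pendulum length is L_eq = I/(md), where I is about the pivot and d = 0.1530 m.
I_cm = (2/5)mR² = 0.04532 kg·m², so I = I_cm + md² = 0.04532 + 0.1133 = 0.1586 kg·m².
L_eq = 0.1586/(4.84 × 0.1530) = 0.214 m.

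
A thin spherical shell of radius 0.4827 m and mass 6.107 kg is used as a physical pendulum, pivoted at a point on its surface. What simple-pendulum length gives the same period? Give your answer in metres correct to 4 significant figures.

The equivalent simple-pendulum length is L_eq = I/(md), where I is about the pivot and d = 0.48270 m.
I_cm = (2/3)mR² = 0.94862 kg·m², so I = I_cm + md² = 0.94862 + 1.4229 = 2.3715 kg·m².
L_eq = 2.3715/(6.107 × 0.48270) = 0.8045 m.

0.8045 m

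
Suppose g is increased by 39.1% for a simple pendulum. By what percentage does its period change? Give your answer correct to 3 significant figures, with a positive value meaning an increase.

T ∝ 1/√g, so T'/T = 1/√(1.391) = 0.8479.
Percentage change in T = (0.8479 − 1) × 100% = -15.2%.

-15.2%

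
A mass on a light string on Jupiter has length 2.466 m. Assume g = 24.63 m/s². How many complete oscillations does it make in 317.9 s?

T = 2π√(L/g) = 2π√(2.466/24.63) = 1.9881 s.
Number of complete oscillations = ⌊317.9/1.9881⌋ = ⌊159.90⌋ = 159.

159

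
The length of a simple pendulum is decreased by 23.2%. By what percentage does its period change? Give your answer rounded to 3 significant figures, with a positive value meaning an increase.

-12.4%

T ∝ √L, so T'/T = √(0.7680) = 0.8764.
Percentage change in T = (0.8764 − 1) × 100% = -12.4%.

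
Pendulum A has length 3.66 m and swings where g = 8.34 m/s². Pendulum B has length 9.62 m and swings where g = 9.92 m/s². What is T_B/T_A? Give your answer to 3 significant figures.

T = 2π√(L/g), so T_B/T_A = √((L_B/g_B)/(L_A/g_A)) = √((9.62/9.92)/(3.66/8.34)) = 1.49.

1.49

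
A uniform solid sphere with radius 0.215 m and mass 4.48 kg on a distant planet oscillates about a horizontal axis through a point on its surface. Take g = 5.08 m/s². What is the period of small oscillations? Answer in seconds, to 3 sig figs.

I_cm = (2/5)mr² = 0.08284 kg·m². The pivot is at distance d = 0.215 m from the centre of mass.
By the parallel-axis theorem, I = I_cm + md² = 0.08284 + 0.2071 = 0.2899 kg·m².
T = 2π√(I/(mgd)) = 2π√(0.2899/(4.48 × 5.08 × 0.215)) = 1.53 s.

1.53 s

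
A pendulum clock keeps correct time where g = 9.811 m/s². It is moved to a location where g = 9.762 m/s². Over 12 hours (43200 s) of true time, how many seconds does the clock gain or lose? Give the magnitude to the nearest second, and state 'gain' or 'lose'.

The clock's period scales as T ∝ 1/√g, so T'/T = √(9.811/9.762) = 1.00251.
In 43200 s of true time the clock registers 43200/1.00251 = 43092.0 s, so it loses 108 s.

lose 108 s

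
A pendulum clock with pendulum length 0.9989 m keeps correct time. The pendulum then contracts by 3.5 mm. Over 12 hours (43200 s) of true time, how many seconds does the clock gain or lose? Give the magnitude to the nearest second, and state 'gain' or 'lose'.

gain 76 s

T ∝ √L, so T'/T = √(0.99540/0.9989) = 0.998247.
In 43200 s of true time the clock registers 43200/0.998247 = 43275.9 s, so it gains 76 s.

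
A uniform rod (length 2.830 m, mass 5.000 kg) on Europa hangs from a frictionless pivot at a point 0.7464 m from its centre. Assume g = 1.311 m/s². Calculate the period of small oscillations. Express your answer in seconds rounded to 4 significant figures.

For a physical pendulum T = 2π√(I/(mgd)), with d = 0.74640 m from pivot to centre of mass.
I_cm = mL²/12 = 5.000 × 2.830²/12 = 3.3370 kg·m²; I = I_cm + md² = 3.3370 + 5.000 × 0.74640² = 6.1226 kg·m².
T = 2π√(6.1226/(5.000 × 1.311 × 0.74640)) = 7.029 s.

7.029 s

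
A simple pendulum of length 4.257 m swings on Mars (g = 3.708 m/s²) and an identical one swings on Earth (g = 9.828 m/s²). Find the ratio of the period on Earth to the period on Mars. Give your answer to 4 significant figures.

0.6142

T ∝ 1/√g, so T₂/T₁ = √(g₁/g₂) = √(3.708/9.828) = 0.6142.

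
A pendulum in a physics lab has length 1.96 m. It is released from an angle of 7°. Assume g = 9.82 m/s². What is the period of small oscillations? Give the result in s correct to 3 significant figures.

T = 2π√(L/g) = 2π√(1.96/9.82) = 2π × 0.4468 = 2.81 s.

2.81 s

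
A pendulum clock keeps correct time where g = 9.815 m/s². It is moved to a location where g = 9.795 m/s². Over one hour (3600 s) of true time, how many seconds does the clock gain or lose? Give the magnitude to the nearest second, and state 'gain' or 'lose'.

lose 4 s

The clock's period scales as T ∝ 1/√g, so T'/T = √(9.815/9.795) = 1.00102.
In 3600 s of true time the clock registers 3600/1.00102 = 3596.3 s, so it loses 4 s.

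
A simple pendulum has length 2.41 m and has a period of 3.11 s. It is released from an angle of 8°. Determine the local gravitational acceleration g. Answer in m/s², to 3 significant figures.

9.84 m/s²

From T = 2π√(L/g), g = 4π²L/T² = 4π² × 2.41/3.110² = 9.84 m/s².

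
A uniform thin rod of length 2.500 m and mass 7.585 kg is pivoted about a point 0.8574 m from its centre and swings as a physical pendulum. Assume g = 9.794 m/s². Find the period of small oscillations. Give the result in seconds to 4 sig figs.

2.430 s

For a physical pendulum T = 2π√(I/(mgd)), with d = 0.85740 m from pivot to centre of mass.
I_cm = mL²/12 = 7.585 × 2.500²/12 = 3.9505 kg·m²; I = I_cm + md² = 3.9505 + 7.585 × 0.85740² = 9.5265 kg·m².
T = 2π√(9.5265/(7.585 × 9.794 × 0.85740)) = 2.430 s.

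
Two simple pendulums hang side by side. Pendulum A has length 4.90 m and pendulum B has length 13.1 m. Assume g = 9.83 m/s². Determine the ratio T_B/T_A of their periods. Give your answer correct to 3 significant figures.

T ∝ √L, so T_B/T_A = √(L_B/L_A) = √(13.1/4.90) = 1.64.

1.64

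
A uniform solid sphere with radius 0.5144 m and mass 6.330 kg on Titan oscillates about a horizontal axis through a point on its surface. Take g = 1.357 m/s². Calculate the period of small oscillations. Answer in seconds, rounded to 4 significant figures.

I_cm = (2/5)mr² = 0.66999 kg·m². The pivot is at distance d = 0.5144 m from the centre of mass.
By the parallel-axis theorem, I = I_cm + md² = 0.66999 + 1.6750 = 2.3450 kg·m².
T = 2π√(I/(mgd)) = 2π√(2.3450/(6.330 × 1.357 × 0.5144)) = 4.577 s.

4.577 s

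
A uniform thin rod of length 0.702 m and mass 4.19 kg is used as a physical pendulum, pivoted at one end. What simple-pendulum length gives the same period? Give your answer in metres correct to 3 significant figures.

The equivalent simple-pendulum length is L_eq = I/(md), where I is about the pivot and d = 0.3510 m.
I_cm = (1/12)mL² = 0.1721 kg·m², so I = I_cm + md² = 0.1721 + 0.5162 = 0.6883 kg·m².
L_eq = 0.6883/(4.19 × 0.3510) = 0.468 m.

0.468 m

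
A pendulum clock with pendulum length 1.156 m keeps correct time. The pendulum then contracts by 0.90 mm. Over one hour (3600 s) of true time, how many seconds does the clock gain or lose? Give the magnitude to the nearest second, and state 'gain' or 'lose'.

T ∝ √L, so T'/T = √(1.15510/1.156) = 0.999611.
In 3600 s of true time the clock registers 3600/0.999611 = 3601.4 s, so it gains 1 s.

gain 1 s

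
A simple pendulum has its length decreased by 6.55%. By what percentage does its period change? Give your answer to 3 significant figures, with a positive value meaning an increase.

T ∝ √L, so T'/T = √(0.9345) = 0.9667.
Percentage change in T = (0.9667 − 1) × 100% = -3.33%.

-3.33%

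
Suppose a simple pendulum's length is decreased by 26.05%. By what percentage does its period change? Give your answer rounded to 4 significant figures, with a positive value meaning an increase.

T ∝ √L, so T'/T = √(0.73950) = 0.85994.
Percentage change in T = (0.85994 − 1) × 100% = -14.01%.

-14.01%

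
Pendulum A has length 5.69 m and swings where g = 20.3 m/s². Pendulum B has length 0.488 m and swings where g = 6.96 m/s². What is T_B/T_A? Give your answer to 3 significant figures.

0.500

T = 2π√(L/g), so T_B/T_A = √((L_B/g_B)/(L_A/g_A)) = √((0.488/6.96)/(5.69/20.3)) = 0.500.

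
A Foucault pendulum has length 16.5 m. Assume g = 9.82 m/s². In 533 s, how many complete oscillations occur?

T = 2π√(L/g) = 2π√(16.5/9.82) = 8.145 s.
Number of complete oscillations = ⌊533/8.145⌋ = ⌊65.44⌋ = 65.

65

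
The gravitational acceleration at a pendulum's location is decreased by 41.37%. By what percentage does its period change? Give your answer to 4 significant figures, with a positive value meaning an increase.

T ∝ 1/√g, so T'/T = 1/√(0.58630) = 1.3060.
Percentage change in T = (1.3060 − 1) × 100% = 30.60%.

30.60%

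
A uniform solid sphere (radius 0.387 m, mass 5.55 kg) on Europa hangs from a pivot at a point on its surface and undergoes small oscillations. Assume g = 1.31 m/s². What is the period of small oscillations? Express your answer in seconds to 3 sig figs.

4.04 s

I_cm = (2/5)mr² = 0.3325 kg·m². The pivot is at distance d = 0.387 m from the centre of mass.
By the parallel-axis theorem, I = I_cm + md² = 0.3325 + 0.8312 = 1.164 kg·m².
T = 2π√(I/(mgd)) = 2π√(1.164/(5.55 × 1.31 × 0.387)) = 4.04 s.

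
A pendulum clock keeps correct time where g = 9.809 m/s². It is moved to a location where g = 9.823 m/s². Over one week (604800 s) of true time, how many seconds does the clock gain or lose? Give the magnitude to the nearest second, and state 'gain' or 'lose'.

gain 431 s

The clock's period scales as T ∝ 1/√g, so T'/T = √(9.809/9.823) = 0.999287.
In 604800 s of true time the clock registers 604800/0.999287 = 605231.4 s, so it gains 431 s.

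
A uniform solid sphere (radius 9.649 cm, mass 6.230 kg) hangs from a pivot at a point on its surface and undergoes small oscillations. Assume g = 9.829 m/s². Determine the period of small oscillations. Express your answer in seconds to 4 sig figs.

I_cm = (2/5)mr² = 0.023201 kg·m². The pivot is at distance d = 0.09649 m from the centre of mass.
By the parallel-axis theorem, I = I_cm + md² = 0.023201 + 0.058003 = 0.081205 kg·m².
T = 2π√(I/(mgd)) = 2π√(0.081205/(6.230 × 9.829 × 0.09649)) = 0.7366 s.

0.7366 s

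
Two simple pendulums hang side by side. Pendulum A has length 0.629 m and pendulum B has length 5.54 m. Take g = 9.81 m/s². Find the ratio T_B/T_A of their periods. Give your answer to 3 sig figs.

2.97

T ∝ √L, so T_B/T_A = √(L_B/L_A) = √(5.54/0.629) = 2.97.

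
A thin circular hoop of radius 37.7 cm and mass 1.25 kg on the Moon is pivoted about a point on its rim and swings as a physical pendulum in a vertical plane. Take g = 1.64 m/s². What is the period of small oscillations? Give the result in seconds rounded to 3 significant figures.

4.26 s

I_cm = mr² = 0.1777 kg·m². The pivot is at distance d = 0.377 m from the centre of mass.
By the parallel-axis theorem, I = I_cm + md² = 0.1777 + 0.1777 = 0.3553 kg·m².
T = 2π√(I/(mgd)) = 2π√(0.3553/(1.25 × 1.64 × 0.377)) = 4.26 s.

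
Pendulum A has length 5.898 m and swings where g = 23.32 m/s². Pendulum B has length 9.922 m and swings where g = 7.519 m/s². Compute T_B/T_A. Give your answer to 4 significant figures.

2.284

T = 2π√(L/g), so T_B/T_A = √((L_B/g_B)/(L_A/g_A)) = √((9.922/7.519)/(5.898/23.32)) = 2.284.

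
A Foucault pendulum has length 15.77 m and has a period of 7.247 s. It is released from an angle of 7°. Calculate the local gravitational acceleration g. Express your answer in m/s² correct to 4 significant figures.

11.85 m/s²

From T = 2π√(L/g), g = 4π²L/T² = 4π² × 15.77/7.2470² = 11.85 m/s².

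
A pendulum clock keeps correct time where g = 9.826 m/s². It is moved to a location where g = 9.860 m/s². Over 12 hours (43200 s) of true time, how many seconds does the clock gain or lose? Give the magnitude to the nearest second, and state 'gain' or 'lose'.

The clock's period scales as T ∝ 1/√g, so T'/T = √(9.826/9.860) = 0.998274.
In 43200 s of true time the clock registers 43200/0.998274 = 43274.7 s, so it gains 75 s.

gain 75 s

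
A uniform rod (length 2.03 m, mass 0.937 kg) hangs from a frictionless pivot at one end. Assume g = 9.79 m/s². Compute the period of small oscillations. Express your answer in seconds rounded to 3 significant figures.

2.34 s

For a physical pendulum T = 2π√(I/(mgd)), with d = 1.015 m from pivot to centre of mass.
I_cm = mL²/12 = 0.937 × 2.03²/12 = 0.3218 kg·m²; I = I_cm + md² = 0.3218 + 0.937 × 1.015² = 1.287 kg·m².
T = 2π√(1.287/(0.937 × 9.79 × 1.015)) = 2.34 s.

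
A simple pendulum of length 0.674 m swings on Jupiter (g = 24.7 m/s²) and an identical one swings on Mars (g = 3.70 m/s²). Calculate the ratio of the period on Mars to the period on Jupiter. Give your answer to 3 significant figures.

2.58

T ∝ 1/√g, so T₂/T₁ = √(g₁/g₂) = √(24.7/3.70) = 2.58.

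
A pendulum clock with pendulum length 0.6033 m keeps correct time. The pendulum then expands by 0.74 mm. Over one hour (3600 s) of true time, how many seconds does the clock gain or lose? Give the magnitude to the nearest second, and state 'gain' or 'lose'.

lose 2 s

T ∝ √L, so T'/T = √(0.60404/0.6033) = 1.00061.
In 3600 s of true time the clock registers 3600/1.00061 = 3597.8 s, so it loses 2 s.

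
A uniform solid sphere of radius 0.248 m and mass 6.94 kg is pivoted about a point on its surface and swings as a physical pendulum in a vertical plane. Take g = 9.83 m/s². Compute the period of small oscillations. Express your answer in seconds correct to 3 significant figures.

I_cm = (2/5)mr² = 0.1707 kg·m². The pivot is at distance d = 0.248 m from the centre of mass.
By the parallel-axis theorem, I = I_cm + md² = 0.1707 + 0.4268 = 0.5976 kg·m².
T = 2π√(I/(mgd)) = 2π√(0.5976/(6.94 × 9.83 × 0.248)) = 1.18 s.

1.18 s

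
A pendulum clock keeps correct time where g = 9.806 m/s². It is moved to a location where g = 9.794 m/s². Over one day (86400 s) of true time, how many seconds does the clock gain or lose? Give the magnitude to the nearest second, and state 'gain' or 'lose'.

lose 53 s

The clock's period scales as T ∝ 1/√g, so T'/T = √(9.806/9.794) = 1.00061.
In 86400 s of true time the clock registers 86400/1.00061 = 86347.1 s, so it loses 53 s.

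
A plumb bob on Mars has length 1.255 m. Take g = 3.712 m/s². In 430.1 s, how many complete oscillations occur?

T = 2π√(L/g) = 2π√(1.255/3.712) = 3.6534 s.
Number of complete oscillations = ⌊430.1/3.6534⌋ = ⌊117.73⌋ = 117.

117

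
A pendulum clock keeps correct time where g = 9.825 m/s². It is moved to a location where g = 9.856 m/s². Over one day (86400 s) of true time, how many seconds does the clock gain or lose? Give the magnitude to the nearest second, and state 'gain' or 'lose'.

The clock's period scales as T ∝ 1/√g, so T'/T = √(9.825/9.856) = 0.998426.
In 86400 s of true time the clock registers 86400/0.998426 = 86536.2 s, so it gains 136 s.

gain 136 s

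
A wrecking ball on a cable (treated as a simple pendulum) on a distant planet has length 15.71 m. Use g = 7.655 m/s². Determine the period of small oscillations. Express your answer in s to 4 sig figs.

T = 2π√(L/g) = 2π√(15.71/7.655) = 2π × 1.4326 = 9.001 s.

9.001 s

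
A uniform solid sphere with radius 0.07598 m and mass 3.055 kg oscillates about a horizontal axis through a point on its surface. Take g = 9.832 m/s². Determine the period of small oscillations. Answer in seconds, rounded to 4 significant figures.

I_cm = (2/5)mr² = 0.0070546 kg·m². The pivot is at distance d = 0.07598 m from the centre of mass.
By the parallel-axis theorem, I = I_cm + md² = 0.0070546 + 0.017636 = 0.024691 kg·m².
T = 2π√(I/(mgd)) = 2π√(0.024691/(3.055 × 9.832 × 0.07598)) = 0.6535 s.

0.6535 s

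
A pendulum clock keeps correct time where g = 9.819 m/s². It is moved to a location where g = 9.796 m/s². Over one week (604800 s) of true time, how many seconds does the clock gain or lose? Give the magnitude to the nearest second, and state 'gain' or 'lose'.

lose 709 s

The clock's period scales as T ∝ 1/√g, so T'/T = √(9.819/9.796) = 1.00117.
In 604800 s of true time the clock registers 604800/1.00117 = 604091.2 s, so it loses 709 s.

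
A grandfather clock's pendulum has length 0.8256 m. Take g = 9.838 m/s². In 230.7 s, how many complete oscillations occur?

T = 2π√(L/g) = 2π√(0.8256/9.838) = 1.8202 s.
Number of complete oscillations = ⌊230.7/1.8202⌋ = ⌊126.75⌋ = 126.

126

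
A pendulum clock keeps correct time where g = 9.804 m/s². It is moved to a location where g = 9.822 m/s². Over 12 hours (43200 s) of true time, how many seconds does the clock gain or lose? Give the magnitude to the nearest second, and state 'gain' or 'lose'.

gain 40 s

The clock's period scales as T ∝ 1/√g, so T'/T = √(9.804/9.822) = 0.999083.
In 43200 s of true time the clock registers 43200/0.999083 = 43239.6 s, so it gains 40 s.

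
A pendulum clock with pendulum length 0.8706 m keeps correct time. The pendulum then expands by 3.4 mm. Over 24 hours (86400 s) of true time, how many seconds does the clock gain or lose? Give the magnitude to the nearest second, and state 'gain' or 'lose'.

lose 168 s

T ∝ √L, so T'/T = √(0.87400/0.8706) = 1.00195.
In 86400 s of true time the clock registers 86400/1.00195 = 86231.8 s, so it loses 168 s.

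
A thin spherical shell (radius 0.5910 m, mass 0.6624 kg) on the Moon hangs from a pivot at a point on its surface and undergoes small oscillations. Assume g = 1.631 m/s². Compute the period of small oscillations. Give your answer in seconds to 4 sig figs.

4.883 s

I_cm = (2/3)mr² = 0.15424 kg·m². The pivot is at distance d = 0.5910 m from the centre of mass.
By the parallel-axis theorem, I = I_cm + md² = 0.15424 + 0.23136 = 0.38561 kg·m².
T = 2π√(I/(mgd)) = 2π√(0.38561/(0.6624 × 1.631 × 0.5910)) = 4.883 s.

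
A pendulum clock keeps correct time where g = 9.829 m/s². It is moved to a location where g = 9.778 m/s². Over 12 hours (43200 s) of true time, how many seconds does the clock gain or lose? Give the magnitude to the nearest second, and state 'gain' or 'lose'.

The clock's period scales as T ∝ 1/√g, so T'/T = √(9.829/9.778) = 1.00260.
In 43200 s of true time the clock registers 43200/1.00260 = 43087.8 s, so it loses 112 s.

lose 112 s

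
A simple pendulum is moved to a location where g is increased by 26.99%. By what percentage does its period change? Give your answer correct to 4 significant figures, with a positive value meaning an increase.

T ∝ 1/√g, so T'/T = 1/√(1.2699) = 0.88739.
Percentage change in T = (0.88739 − 1) × 100% = -11.26%.

-11.26%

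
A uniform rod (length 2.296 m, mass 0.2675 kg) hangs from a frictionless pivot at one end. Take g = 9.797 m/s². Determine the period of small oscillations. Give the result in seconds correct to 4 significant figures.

2.484 s

For a physical pendulum T = 2π√(I/(mgd)), with d = 1.1480 m from pivot to centre of mass.
I_cm = mL²/12 = 0.2675 × 2.296²/12 = 0.11751 kg·m²; I = I_cm + md² = 0.11751 + 0.2675 × 1.1480² = 0.47005 kg·m².
T = 2π√(0.47005/(0.2675 × 9.797 × 1.1480)) = 2.484 s.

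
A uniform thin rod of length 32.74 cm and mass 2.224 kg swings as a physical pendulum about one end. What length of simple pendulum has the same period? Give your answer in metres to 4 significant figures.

The equivalent simple-pendulum length is L_eq = I/(md), where I is about the pivot and d = 0.16370 m.
I_cm = (1/12)mL² = 0.019866 kg·m², so I = I_cm + md² = 0.019866 + 0.059598 = 0.079464 kg·m².
L_eq = 0.079464/(2.224 × 0.16370) = 0.2183 m.

0.2183 m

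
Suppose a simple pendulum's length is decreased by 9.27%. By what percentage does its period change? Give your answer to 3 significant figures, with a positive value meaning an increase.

-4.75%

T ∝ √L, so T'/T = √(0.9073) = 0.9525.
Percentage change in T = (0.9525 − 1) × 100% = -4.75%.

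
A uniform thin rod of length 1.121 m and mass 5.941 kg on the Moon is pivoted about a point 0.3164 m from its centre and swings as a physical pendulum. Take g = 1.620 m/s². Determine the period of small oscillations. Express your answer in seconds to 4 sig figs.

For a physical pendulum T = 2π√(I/(mgd)), with d = 0.31640 m from pivot to centre of mass.
I_cm = mL²/12 = 5.941 × 1.121²/12 = 0.62214 kg·m²; I = I_cm + md² = 0.62214 + 5.941 × 0.31640² = 1.2169 kg·m².
T = 2π√(1.2169/(5.941 × 1.620 × 0.31640)) = 3.972 s.

3.972 s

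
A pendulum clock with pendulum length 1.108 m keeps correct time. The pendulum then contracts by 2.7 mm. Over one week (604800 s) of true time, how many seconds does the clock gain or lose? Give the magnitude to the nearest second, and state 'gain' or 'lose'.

gain 738 s

T ∝ √L, so T'/T = √(1.10530/1.108) = 0.998781.
In 604800 s of true time the clock registers 604800/0.998781 = 605538.2 s, so it gains 738 s.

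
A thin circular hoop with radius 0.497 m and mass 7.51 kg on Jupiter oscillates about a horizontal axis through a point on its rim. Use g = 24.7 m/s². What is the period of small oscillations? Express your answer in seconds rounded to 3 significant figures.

I_cm = mr² = 1.855 kg·m². The pivot is at distance d = 0.497 m from the centre of mass.
By the parallel-axis theorem, I = I_cm + md² = 1.855 + 1.855 = 3.710 kg·m².
T = 2π√(I/(mgd)) = 2π√(3.710/(7.51 × 24.7 × 0.497)) = 1.26 s.

1.26 s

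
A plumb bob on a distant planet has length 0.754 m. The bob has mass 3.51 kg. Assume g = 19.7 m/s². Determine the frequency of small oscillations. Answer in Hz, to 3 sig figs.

0.814 Hz

T = 2π√(L/g) = 2π√(0.754/19.7) = 1.229 s, so f = 1/T = 0.814 Hz.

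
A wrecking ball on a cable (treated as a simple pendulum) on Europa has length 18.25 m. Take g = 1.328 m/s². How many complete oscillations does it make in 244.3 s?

10

T = 2π√(L/g) = 2π√(18.25/1.328) = 23.292 s.
Number of complete oscillations = ⌊244.3/23.292⌋ = ⌊10.488⌋ = 10.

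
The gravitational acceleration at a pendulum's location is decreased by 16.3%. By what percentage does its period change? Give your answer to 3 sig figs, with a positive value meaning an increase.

9.30%

T ∝ 1/√g, so T'/T = 1/√(0.8370) = 1.093.
Percentage change in T = (1.093 − 1) × 100% = 9.30%.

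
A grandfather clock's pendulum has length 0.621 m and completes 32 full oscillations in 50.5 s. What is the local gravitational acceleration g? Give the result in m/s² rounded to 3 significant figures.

9.84 m/s²

T = 50.5/32 = 1.578 s.
From T = 2π√(L/g), g = 4π²L/T² = 4π² × 0.621/1.578² = 9.84 m/s².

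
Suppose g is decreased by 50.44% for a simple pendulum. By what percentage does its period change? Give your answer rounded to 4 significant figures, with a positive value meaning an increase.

42.05%

T ∝ 1/√g, so T'/T = 1/√(0.49560) = 1.4205.
Percentage change in T = (1.4205 − 1) × 100% = 42.05%.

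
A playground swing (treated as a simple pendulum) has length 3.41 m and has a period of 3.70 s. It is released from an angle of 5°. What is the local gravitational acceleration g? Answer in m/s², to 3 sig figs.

9.83 m/s²

From T = 2π√(L/g), g = 4π²L/T² = 4π² × 3.41/3.700² = 9.83 m/s².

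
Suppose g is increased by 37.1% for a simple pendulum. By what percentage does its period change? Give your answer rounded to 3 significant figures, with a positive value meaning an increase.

-14.6%

T ∝ 1/√g, so T'/T = 1/√(1.371) = 0.8540.
Percentage change in T = (0.8540 − 1) × 100% = -14.6%.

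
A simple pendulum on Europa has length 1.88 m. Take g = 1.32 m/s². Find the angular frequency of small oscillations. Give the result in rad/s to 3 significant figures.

0.838 rad/s

ω = √(g/L) = √(1.32/1.88) = 0.838 rad/s.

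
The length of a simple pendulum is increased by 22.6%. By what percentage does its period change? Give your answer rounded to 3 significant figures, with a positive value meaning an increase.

T ∝ √L, so T'/T = √(1.226) = 1.107.
Percentage change in T = (1.107 − 1) × 100% = 10.7%.

10.7%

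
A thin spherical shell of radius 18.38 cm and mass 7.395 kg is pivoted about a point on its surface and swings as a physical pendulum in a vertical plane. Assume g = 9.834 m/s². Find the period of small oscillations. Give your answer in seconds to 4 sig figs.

I_cm = (2/3)mr² = 0.16655 kg·m². The pivot is at distance d = 0.1838 m from the centre of mass.
By the parallel-axis theorem, I = I_cm + md² = 0.16655 + 0.24982 = 0.41637 kg·m².
T = 2π√(I/(mgd)) = 2π√(0.41637/(7.395 × 9.834 × 0.1838)) = 1.109 s.

1.109 s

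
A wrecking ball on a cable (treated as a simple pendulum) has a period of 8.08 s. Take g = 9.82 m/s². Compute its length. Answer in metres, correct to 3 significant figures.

16.2 m

From T = 2π√(L/g), L = gT²/(4π²) = 9.82 × 8.080²/(4π²) = 16.2 m.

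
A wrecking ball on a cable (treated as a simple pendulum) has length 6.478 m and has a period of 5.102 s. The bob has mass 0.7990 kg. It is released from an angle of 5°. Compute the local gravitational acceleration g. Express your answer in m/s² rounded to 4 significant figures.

9.825 m/s²

From T = 2π√(L/g), g = 4π²L/T² = 4π² × 6.478/5.1020² = 9.825 m/s².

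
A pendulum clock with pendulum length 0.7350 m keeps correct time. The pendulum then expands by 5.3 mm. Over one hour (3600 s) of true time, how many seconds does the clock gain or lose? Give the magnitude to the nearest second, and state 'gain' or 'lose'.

T ∝ √L, so T'/T = √(0.74030/0.7350) = 1.00360.
In 3600 s of true time the clock registers 3600/1.00360 = 3587.1 s, so it loses 13 s.

lose 13 s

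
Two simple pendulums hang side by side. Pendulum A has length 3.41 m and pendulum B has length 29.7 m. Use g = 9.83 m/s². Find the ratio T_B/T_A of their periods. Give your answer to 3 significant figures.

T ∝ √L, so T_B/T_A = √(L_B/L_A) = √(29.7/3.41) = 2.95.

2.95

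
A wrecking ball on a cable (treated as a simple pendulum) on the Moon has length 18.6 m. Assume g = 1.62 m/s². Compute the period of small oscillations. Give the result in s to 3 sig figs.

21.3 s

T = 2π√(L/g) = 2π√(18.6/1.62) = 2π × 3.388 = 21.3 s.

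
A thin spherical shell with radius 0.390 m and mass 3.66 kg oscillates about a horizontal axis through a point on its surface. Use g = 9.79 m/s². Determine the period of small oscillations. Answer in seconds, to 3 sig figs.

I_cm = (2/3)mr² = 0.3711 kg·m². The pivot is at distance d = 0.390 m from the centre of mass.
By the parallel-axis theorem, I = I_cm + md² = 0.3711 + 0.5567 = 0.9278 kg·m².
T = 2π√(I/(mgd)) = 2π√(0.9278/(3.66 × 9.79 × 0.390)) = 1.62 s.

1.62 s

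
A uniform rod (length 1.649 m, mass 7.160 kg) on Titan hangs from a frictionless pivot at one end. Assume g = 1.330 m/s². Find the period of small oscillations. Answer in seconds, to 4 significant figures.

5.712 s

For a physical pendulum T = 2π√(I/(mgd)), with d = 0.82450 m from pivot to centre of mass.
I_cm = mL²/12 = 7.160 × 1.649²/12 = 1.6225 kg·m²; I = I_cm + md² = 1.6225 + 7.160 × 0.82450² = 6.4898 kg·m².
T = 2π√(6.4898/(7.160 × 1.330 × 0.82450)) = 5.712 s.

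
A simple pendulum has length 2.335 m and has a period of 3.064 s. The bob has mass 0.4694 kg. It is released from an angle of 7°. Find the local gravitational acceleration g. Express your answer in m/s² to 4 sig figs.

From T = 2π√(L/g), g = 4π²L/T² = 4π² × 2.335/3.0640² = 9.819 m/s².

9.819 m/s²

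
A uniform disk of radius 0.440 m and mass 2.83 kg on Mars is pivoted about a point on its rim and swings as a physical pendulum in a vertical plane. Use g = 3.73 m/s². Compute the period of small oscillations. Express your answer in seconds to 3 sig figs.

2.64 s

I_cm = ½mr² = 0.2739 kg·m². The pivot is at distance d = 0.440 m from the centre of mass.
By the parallel-axis theorem, I = I_cm + md² = 0.2739 + 0.5479 = 0.8218 kg·m².
T = 2π√(I/(mgd)) = 2π√(0.8218/(2.83 × 3.73 × 0.440)) = 2.64 s.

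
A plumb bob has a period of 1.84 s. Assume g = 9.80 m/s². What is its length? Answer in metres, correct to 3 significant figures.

0.840 m

From T = 2π√(L/g), L = gT²/(4π²) = 9.80 × 1.840²/(4π²) = 0.840 m.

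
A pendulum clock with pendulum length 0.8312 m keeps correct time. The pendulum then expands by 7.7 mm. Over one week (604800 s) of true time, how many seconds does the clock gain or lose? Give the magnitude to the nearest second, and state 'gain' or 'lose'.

lose 2782 s

T ∝ √L, so T'/T = √(0.83890/0.8312) = 1.00462.
In 604800 s of true time the clock registers 604800/1.00462 = 602018.0 s, so it loses 2782 s.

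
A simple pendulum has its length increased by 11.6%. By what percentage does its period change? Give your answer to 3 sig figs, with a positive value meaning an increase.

T ∝ √L, so T'/T = √(1.116) = 1.056.
Percentage change in T = (1.056 − 1) × 100% = 5.64%.

5.64%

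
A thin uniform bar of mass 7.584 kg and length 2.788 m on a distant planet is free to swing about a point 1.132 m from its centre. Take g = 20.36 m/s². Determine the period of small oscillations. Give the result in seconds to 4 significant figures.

1.818 s

For a physical pendulum T = 2π√(I/(mgd)), with d = 1.1320 m from pivot to centre of mass.
I_cm = mL²/12 = 7.584 × 2.788²/12 = 4.9125 kg·m²; I = I_cm + md² = 4.9125 + 7.584 × 1.1320² = 14.631 kg·m².
T = 2π√(14.631/(7.584 × 20.36 × 1.1320)) = 1.818 s.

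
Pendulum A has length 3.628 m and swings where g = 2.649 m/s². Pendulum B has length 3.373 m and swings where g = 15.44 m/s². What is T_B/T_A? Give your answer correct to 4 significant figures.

0.3994

T = 2π√(L/g), so T_B/T_A = √((L_B/g_B)/(L_A/g_A)) = √((3.373/15.44)/(3.628/2.649)) = 0.3994.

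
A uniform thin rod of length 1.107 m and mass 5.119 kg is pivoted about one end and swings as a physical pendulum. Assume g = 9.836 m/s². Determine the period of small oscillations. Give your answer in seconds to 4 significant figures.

1.721 s

For a physical pendulum T = 2π√(I/(mgd)), with d = 0.55350 m from pivot to centre of mass.
I_cm = mL²/12 = 5.119 × 1.107²/12 = 0.52276 kg·m²; I = I_cm + md² = 0.52276 + 5.119 × 0.55350² = 2.0910 kg·m².
T = 2π√(2.0910/(5.119 × 9.836 × 0.55350)) = 1.721 s.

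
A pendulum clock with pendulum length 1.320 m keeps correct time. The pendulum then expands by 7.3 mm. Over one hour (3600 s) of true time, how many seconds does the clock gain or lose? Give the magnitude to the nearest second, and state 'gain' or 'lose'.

lose 10 s

T ∝ √L, so T'/T = √(1.32730/1.320) = 1.00276.
In 3600 s of true time the clock registers 3600/1.00276 = 3590.1 s, so it loses 10 s.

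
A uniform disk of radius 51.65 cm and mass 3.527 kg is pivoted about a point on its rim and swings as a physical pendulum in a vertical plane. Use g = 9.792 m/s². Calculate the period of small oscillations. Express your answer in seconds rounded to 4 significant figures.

I_cm = ½mr² = 0.47045 kg·m². The pivot is at distance d = 0.5165 m from the centre of mass.
By the parallel-axis theorem, I = I_cm + md² = 0.47045 + 0.94091 = 1.4114 kg·m².
T = 2π√(I/(mgd)) = 2π√(1.4114/(3.527 × 9.792 × 0.5165)) = 1.767 s.

1.767 s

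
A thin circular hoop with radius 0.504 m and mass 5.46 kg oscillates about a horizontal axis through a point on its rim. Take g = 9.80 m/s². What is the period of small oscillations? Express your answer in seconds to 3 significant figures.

2.02 s

I_cm = mr² = 1.387 kg·m². The pivot is at distance d = 0.504 m from the centre of mass.
By the parallel-axis theorem, I = I_cm + md² = 1.387 + 1.387 = 2.774 kg·m².
T = 2π√(I/(mgd)) = 2π√(2.774/(5.46 × 9.80 × 0.504)) = 2.02 s.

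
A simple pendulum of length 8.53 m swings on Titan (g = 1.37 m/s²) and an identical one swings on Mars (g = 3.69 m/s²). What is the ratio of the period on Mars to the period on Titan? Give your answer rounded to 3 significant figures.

0.609

T ∝ 1/√g, so T₂/T₁ = √(g₁/g₂) = √(1.37/3.69) = 0.609.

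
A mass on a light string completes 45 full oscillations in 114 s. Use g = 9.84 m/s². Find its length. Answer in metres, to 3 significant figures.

T = 114/45 = 2.533 s.
From T = 2π√(L/g), L = gT²/(4π²) = 9.84 × 2.533²/(4π²) = 1.60 m.

1.60 m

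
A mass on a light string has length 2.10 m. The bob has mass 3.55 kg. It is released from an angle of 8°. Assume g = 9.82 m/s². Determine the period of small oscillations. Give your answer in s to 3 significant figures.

2.91 s

T = 2π√(L/g) = 2π√(2.10/9.82) = 2π × 0.4624 = 2.91 s.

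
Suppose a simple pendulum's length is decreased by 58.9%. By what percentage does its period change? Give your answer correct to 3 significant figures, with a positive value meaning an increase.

T ∝ √L, so T'/T = √(0.4110) = 0.6411.
Percentage change in T = (0.6411 − 1) × 100% = -35.9%.

-35.9%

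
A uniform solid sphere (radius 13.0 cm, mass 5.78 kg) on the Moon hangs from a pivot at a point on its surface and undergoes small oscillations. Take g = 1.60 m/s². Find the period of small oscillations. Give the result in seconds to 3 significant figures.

I_cm = (2/5)mr² = 0.03907 kg·m². The pivot is at distance d = 0.130 m from the centre of mass.
By the parallel-axis theorem, I = I_cm + md² = 0.03907 + 0.09768 = 0.1368 kg·m².
T = 2π√(I/(mgd)) = 2π√(0.1368/(5.78 × 1.60 × 0.130)) = 2.12 s.

2.12 s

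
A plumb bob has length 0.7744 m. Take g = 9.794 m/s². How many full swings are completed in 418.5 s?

T = 2π√(L/g) = 2π√(0.7744/9.794) = 1.7668 s.
Number of complete oscillations = ⌊418.5/1.7668⌋ = ⌊236.87⌋ = 236.

236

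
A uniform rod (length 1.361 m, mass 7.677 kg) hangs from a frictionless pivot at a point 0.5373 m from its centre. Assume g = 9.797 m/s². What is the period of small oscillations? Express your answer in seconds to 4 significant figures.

1.823 s

For a physical pendulum T = 2π√(I/(mgd)), with d = 0.53730 m from pivot to centre of mass.
I_cm = mL²/12 = 7.677 × 1.361²/12 = 1.1850 kg·m²; I = I_cm + md² = 1.1850 + 7.677 × 0.53730² = 3.4013 kg·m².
T = 2π√(3.4013/(7.677 × 9.797 × 0.53730)) = 1.823 s.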